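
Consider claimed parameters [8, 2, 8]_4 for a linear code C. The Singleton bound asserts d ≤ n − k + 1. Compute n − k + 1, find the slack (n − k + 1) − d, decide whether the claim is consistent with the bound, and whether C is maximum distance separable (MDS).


Singleton RHS = n − k + 1 = 7, slack = -1, bound violated (no such code; not MDS).

Singleton bound: d ≤ n − k + 1.
Here n = 8, k = 2, so n − k + 1 = 7.
Given d = 8, check d ≤ 7: NO.
Slack = (n − k + 1) − d = -1.
The slack is negative: d = 8 exceeds n − k + 1 = 7 by 1, so the Singleton bound is violated and no linear [8, 2, 8]_4 code can exist. In particular it is not MDS (MDS requires d = n − k + 1 exactly).
Description: the claimed parameters are [8, 2, 8]_4; such a code would be impossible (violates the Singleton bound).


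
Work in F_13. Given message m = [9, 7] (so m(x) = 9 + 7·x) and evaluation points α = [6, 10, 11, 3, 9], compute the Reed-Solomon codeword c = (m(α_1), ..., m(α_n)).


c = [12, 1, 8, 4, 7]

Message polynomial: m(x) = 9 + 7·x (mod 13).
For each evaluation point α_i, compute m(α_i) mod 13:
  α_1 = 6: Horner steps 7 → 12, so m(6) = 12.
  α_2 = 10: Horner steps 7 → 1, so m(10) = 1.
  α_3 = 11: Horner steps 7 → 8, so m(11) = 8.
  α_4 = 3: Horner steps 7 → 4, so m(3) = 4.
  α_5 = 9: Horner steps 7 → 7, so m(9) = 7.
Codeword c = [12, 1, 8, 4, 7] ∈ F_13^5.


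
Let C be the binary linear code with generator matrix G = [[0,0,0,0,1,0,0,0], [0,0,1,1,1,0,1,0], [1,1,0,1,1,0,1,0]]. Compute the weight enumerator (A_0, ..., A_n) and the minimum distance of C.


Weight distribution: A_0 = 1, A_1 = 1, A_3 = 2, A_4 = 3, A_5 = 1. Minimum distance d = 1.

Enumerate all 2^3 = 8 messages m ∈ F_2^3.
For each, compute codeword c = mG in F_2^8, then tally its weight.
  m = 000 → c = 00000000, weight = 0.
  m = 100 → c = 00001000, weight = 1.
  m = 010 → c = 00111010, weight = 4.
  m = 110 → c = 00110010, weight = 3.
  m = 001 → c = 11011010, weight = 5.
  m = 101 → c = 11010010, weight = 4.
  m = 011 → c = 11100000, weight = 3.
  m = 111 → c = 11101000, weight = 4.
Tally weights:
  weight 0: 1 codewords.
  weight 1: 1 codewords.
  weight 3: 2 codewords.
  weight 4: 3 codewords.
  weight 5: 1 codewords.
Minimum distance d = smallest w > 0 with A_w > 0 = 1.
Sanity: Σ A_w = 8 = 2^3 = 8 ✓.


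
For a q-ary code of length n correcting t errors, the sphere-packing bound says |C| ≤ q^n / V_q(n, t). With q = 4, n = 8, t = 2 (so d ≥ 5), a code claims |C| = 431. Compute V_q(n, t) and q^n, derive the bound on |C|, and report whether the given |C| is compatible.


V_q(n, t) = 277, q^n = 65536, Hamming bound = 236, |C| = 431 > bound (violated).

Step 1: Compute V_q(n, t) = Σ_{j=0}^2 C(n, j) (q−1)^j.
  j = 0: C(8,0)·(3)^0 = 1·1 = 1.
  j = 1: C(8,1)·(3)^1 = 8·3 = 24.
  j = 2: C(8,2)·(3)^2 = 28·9 = 252.
  V_q(n, t) = 1 + 24 + 252 = 277.
Step 2: q^n = 4^8 = 65536.
Step 3: Hamming bound ⌊q^n / V_q(n,t)⌋ = ⌊65536/277⌋ = 236.
Step 4: Compare |C| = 431 to 236: violated.
The claimed |C| lies above the Hamming bound, so no 4-ary code of length 8 with d ≥ 5 can have 431 codewords.


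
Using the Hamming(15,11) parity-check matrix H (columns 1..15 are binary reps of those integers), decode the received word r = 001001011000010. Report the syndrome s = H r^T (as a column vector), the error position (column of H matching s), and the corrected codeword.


s = (1, 0, 1, 0)^T, error position = 10, corrected codeword c = 001001011100010

Compute s = H r^T mod 2 one row at a time:
  s_1 = 1 + 1 + 0 + 0 + 0 + 0 + 1 + 0 = 3 ≡ 1 (mod 2).
  s_2 = 0 + 0 + 1 + 0 + 0 + 0 + 1 + 0 = 2 ≡ 0 (mod 2).
  s_3 = 0 + 1 + 1 + 0 + 0 + 0 + 1 + 0 = 3 ≡ 1 (mod 2).
  s_4 = 0 + 1 + 0 + 0 + 1 + 0 + 0 + 0 = 2 ≡ 0 (mod 2).
s = (1, 0, 1, 0)^T — this equals column 10 of H (binary 1010), so error is at position 10.
Correct: flip bit 10 of r = 001001011000010 to get c = 001001011100010.


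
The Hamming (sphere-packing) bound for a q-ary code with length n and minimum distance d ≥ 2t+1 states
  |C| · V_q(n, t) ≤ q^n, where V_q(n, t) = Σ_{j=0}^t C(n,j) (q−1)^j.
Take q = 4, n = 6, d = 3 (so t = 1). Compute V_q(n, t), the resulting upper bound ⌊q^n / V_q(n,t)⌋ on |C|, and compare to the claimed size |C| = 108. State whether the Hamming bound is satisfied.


V_q(n, t) = 19, q^n = 4096, Hamming bound = 215, |C| = 108 ≤ bound (satisfied).

Step 1: Compute V_q(n, t) = Σ_{j=0}^1 C(n, j) (q−1)^j.
  j = 0: C(6,0)·(3)^0 = 1·1 = 1.
  j = 1: C(6,1)·(3)^1 = 6·3 = 18.
  V_q(n, t) = 1 + 18 = 19.
Step 2: q^n = 4^6 = 4096.
Step 3: Hamming bound ⌊q^n / V_q(n,t)⌋ = ⌊4096/19⌋ = 215.
Step 4: Compare |C| = 108 to 215: satisfied.
The claimed |C| lies below the Hamming bound.


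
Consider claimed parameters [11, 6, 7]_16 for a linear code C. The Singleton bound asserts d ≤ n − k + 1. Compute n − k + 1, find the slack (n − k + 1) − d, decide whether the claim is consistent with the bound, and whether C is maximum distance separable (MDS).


Singleton RHS = n − k + 1 = 6, slack = -1, bound violated (no such code; not MDS).

Singleton bound: d ≤ n − k + 1.
Here n = 11, k = 6, so n − k + 1 = 6.
Given d = 7, check d ≤ 6: NO.
Slack = (n − k + 1) − d = -1.
The slack is negative: d = 7 exceeds n − k + 1 = 6 by 1, so the Singleton bound is violated and no linear [11, 6, 7]_16 code can exist. In particular it is not MDS (MDS requires d = n − k + 1 exactly).
Description: the claimed parameters are [11, 6, 7]_16; such a code would be impossible (violates the Singleton bound).


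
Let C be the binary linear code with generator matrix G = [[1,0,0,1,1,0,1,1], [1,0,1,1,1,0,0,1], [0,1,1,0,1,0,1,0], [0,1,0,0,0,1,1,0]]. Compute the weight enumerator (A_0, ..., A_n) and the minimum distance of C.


Weight distribution: A_0 = 1, A_2 = 2, A_3 = 4, A_4 = 2, A_5 = 4, A_6 = 2, A_8 = 1. Minimum distance d = 2.

Enumerate all 2^4 = 16 messages m ∈ F_2^4.
For each, compute codeword c = mG in F_2^8, then tally its weight.
  m = 0000 → c = 00000000, weight = 0.
  m = 1000 → c = 10011011, weight = 5.
  m = 0100 → c = 10111001, weight = 5.
  m = 1100 → c = 00100010, weight = 2.
  m = 0010 → c = 01101010, weight = 4.
  m = 1010 → c = 11110001, weight = 5.
  m = 0110 → c = 11010011, weight = 5.
  m = 1110 → c = 01001000, weight = 2.
  m = 0001 → c = 01000110, weight = 3.
  m = 1001 → c = 11011101, weight = 6.
  m = 0101 → c = 11111111, weight = 8.
  m = 1101 → c = 01100100, weight = 3.
  m = 0011 → c = 00101100, weight = 3.
  m = 1011 → c = 10110111, weight = 6.
  m = 0111 → c = 10010101, weight = 4.
  m = 1111 → c = 00001110, weight = 3.
Tally weights:
  weight 0: 1 codewords.
  weight 2: 2 codewords.
  weight 3: 4 codewords.
  weight 4: 2 codewords.
  weight 5: 4 codewords.
  weight 6: 2 codewords.
  weight 8: 1 codewords.
Minimum distance d = smallest w > 0 with A_w > 0 = 2.
Sanity: Σ A_w = 16 = 2^4 = 16 ✓.


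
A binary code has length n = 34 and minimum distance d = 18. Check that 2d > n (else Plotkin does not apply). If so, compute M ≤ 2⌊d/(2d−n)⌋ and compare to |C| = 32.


Plotkin bound M ≤ 18; given |C| = 32 > bound (violated).

Check applicability: 2d = 36, n = 34.
2d − n = 2 > 0, so Plotkin applies.
Compute d/(2d−n) = 18/2 ≈ 9.0000.
⌊d/(2d−n)⌋ = 9.
Plotkin bound: M ≤ 2·9 = 18.
Given |C| = 32, check: VIOLATED.
This |C| is above the Plotkin bound, so no binary code with n = 34, d = 18 and 32 codewords exists.


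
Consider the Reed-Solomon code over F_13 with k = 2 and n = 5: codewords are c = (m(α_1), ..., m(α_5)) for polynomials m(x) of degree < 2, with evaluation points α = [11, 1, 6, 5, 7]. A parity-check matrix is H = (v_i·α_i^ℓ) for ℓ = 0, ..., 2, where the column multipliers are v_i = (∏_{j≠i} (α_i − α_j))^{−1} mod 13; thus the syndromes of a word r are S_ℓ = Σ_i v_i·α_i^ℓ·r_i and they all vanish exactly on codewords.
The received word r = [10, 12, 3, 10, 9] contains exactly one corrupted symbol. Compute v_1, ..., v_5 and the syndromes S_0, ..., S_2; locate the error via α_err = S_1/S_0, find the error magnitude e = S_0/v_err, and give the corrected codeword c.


S = (4, 5, 3), error at position 1, error magnitude e = 3, c = [7, 12, 3, 10, 9].

Step 1: column multipliers v_i = (∏_{j≠i}(α_i − α_j))^{−1} mod 13.
  i = 1 (α = 11): (11−1)(11−6)(11−5)(11−7) = 10·5·6·4 = 1200 ≡ 4, so v_1 = 4^{−1} = 10 (mod 13).
  i = 2 (α = 1): (1−11)(1−6)(1−5)(1−7) = (−10)·(−5)·(−4)·(−6) = 1200 ≡ 4, so v_2 = 4^{−1} = 10 (mod 13).
  i = 3 (α = 6): (6−11)(6−1)(6−5)(6−7) = (−5)·5·1·(−1) = 25 ≡ 12, so v_3 = 12^{−1} = 12 (mod 13).
  i = 4 (α = 5): (5−11)(5−1)(5−6)(5−7) = (−6)·4·(−1)·(−2) = −48 ≡ 4, so v_4 = 4^{−1} = 10 (mod 13).
  i = 5 (α = 7): (7−11)(7−1)(7−6)(7−5) = (−4)·6·1·2 = −48 ≡ 4, so v_5 = 4^{−1} = 10 (mod 13).
  v = [10, 10, 12, 10, 10].
Step 2: syndromes of r = [10, 12, 3, 10, 9] (all sums mod 13).
  S_0 = Σ v_i r_i = 10·10 + 10·12 + 12·3 + 10·10 + 10·9 = 446 ≡ 4.
  S_1 = Σ v_i α_i r_i = 10·11·10 + 10·1·12 + 12·6·3 + 10·5·10 + 10·7·9 = 2566 ≡ 5.
  α_i^2 mod 13 = [4, 1, 10, 12, 10].
  S_2 = Σ v_i α_i^2 r_i = 10·4·10 + 10·1·12 + 12·10·3 + 10·12·10 + 10·10·9 = 2980 ≡ 3.
  S = (4, 5, 3) ≠ 0, so r is not a codeword (an error is present).
Step 3: locate the error. For a single error e at position i, S_ℓ = v_i·e·α_i^ℓ, so α_err = S_1/S_0.
  S_0^{−1} = 4^{−1} = 10 (mod 13), so α_err = 5·10 = 50 ≡ 11 = α_1. Error position i = 1.
  Consistency check: S_2/S_1 = 3·8 = 24 ≡ 11 = α_err ✓ (single-error assumption holds).
Step 4: error magnitude e = S_0/v_1 = S_0·∏_{j≠1}(α_1 − α_j) = 4·4 = 16 ≡ 3 (mod 13).
Step 5: correct position 1: c_1 = r_1 − e = 10 − 3 ≡ 7 (mod 13). Hence c = [7, 12, 3, 10, 9].
  Check: interpolating c through the α_i gives m(x) = 6 + 6·x (degree < 2) with m(α_i) = c_i for every i, so c is indeed a codeword.


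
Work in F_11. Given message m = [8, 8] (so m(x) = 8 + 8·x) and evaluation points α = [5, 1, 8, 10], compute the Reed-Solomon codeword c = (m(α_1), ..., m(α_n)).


c = [4, 5, 6, 0]

Message polynomial: m(x) = 8 + 8·x (mod 11).
For each evaluation point α_i, compute m(α_i) mod 11:
  α_1 = 5: Horner steps 8 → 4, so m(5) = 4.
  α_2 = 1: Horner steps 8 → 5, so m(1) = 5.
  α_3 = 8: Horner steps 8 → 6, so m(8) = 6.
  α_4 = 10: Horner steps 8 → 0, so m(10) = 0.
Codeword c = [4, 5, 6, 0] ∈ F_11^4.


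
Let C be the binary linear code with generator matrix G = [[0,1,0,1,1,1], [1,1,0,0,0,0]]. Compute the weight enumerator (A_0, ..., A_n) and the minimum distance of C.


Weight distribution: A_0 = 1, A_2 = 1, A_4 = 2. Minimum distance d = 2.

Enumerate all 2^2 = 4 messages m ∈ F_2^2.
For each, compute codeword c = mG in F_2^6, then tally its weight.
  m = 00 → c = 000000, weight = 0.
  m = 10 → c = 010111, weight = 4.
  m = 01 → c = 110000, weight = 2.
  m = 11 → c = 100111, weight = 4.
Tally weights:
  weight 0: 1 codewords.
  weight 2: 1 codewords.
  weight 4: 2 codewords.
Minimum distance d = smallest w > 0 with A_w > 0 = 2.
Sanity: Σ A_w = 4 = 2^2 = 4 ✓.


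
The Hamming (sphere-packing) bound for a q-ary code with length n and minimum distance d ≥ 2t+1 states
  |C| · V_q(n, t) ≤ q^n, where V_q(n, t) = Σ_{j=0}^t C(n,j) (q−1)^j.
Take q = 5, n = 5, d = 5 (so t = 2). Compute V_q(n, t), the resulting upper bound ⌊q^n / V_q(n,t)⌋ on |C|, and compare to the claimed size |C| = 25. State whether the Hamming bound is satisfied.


V_q(n, t) = 181, q^n = 3125, Hamming bound = 17, |C| = 25 > bound (violated).

Step 1: Compute V_q(n, t) = Σ_{j=0}^2 C(n, j) (q−1)^j.
  j = 0: C(5,0)·(4)^0 = 1·1 = 1.
  j = 1: C(5,1)·(4)^1 = 5·4 = 20.
  j = 2: C(5,2)·(4)^2 = 10·16 = 160.
  V_q(n, t) = 1 + 20 + 160 = 181.
Step 2: q^n = 5^5 = 3125.
Step 3: Hamming bound ⌊q^n / V_q(n,t)⌋ = ⌊3125/181⌋ = 17.
Step 4: Compare |C| = 25 to 17: violated.
The claimed |C| lies above the Hamming bound, so no 5-ary code of length 5 with d ≥ 5 can have 25 codewords.


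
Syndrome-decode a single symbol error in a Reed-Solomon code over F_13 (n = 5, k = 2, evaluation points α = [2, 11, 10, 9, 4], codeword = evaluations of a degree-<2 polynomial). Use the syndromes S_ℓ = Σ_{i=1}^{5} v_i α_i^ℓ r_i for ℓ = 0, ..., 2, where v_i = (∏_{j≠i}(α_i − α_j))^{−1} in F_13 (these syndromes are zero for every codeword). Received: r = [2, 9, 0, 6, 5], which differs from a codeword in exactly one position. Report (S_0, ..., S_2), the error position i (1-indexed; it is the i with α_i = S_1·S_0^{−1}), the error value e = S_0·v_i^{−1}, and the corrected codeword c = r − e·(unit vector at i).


S = (3, 4, 1), error at position 3, error magnitude e = 12, c = [2, 9, 1, 6, 5].

Step 1: column multipliers v_i = (∏_{j≠i}(α_i − α_j))^{−1} mod 13.
  i = 1 (α = 2): (2−11)(2−10)(2−9)(2−4) = (−9)·(−8)·(−7)·(−2) = 1008 ≡ 7, so v_1 = 7^{−1} = 2 (mod 13).
  i = 2 (α = 11): (11−2)(11−10)(11−9)(11−4) = 9·1·2·7 = 126 ≡ 9, so v_2 = 9^{−1} = 3 (mod 13).
  i = 3 (α = 10): (10−2)(10−11)(10−9)(10−4) = 8·(−1)·1·6 = −48 ≡ 4, so v_3 = 4^{−1} = 10 (mod 13).
  i = 4 (α = 9): (9−2)(9−11)(9−10)(9−4) = 7·(−2)·(−1)·5 = 70 ≡ 5, so v_4 = 5^{−1} = 8 (mod 13).
  i = 5 (α = 4): (4−2)(4−11)(4−10)(4−9) = 2·(−7)·(−6)·(−5) = −420 ≡ 9, so v_5 = 9^{−1} = 3 (mod 13).
  v = [2, 3, 10, 8, 3].
Step 2: syndromes of r = [2, 9, 0, 6, 5] (all sums mod 13).
  S_0 = Σ v_i r_i = 2·2 + 3·9 + 10·0 + 8·6 + 3·5 = 94 ≡ 3.
  S_1 = Σ v_i α_i r_i = 2·2·2 + 3·11·9 + 10·10·0 + 8·9·6 + 3·4·5 = 797 ≡ 4.
  α_i^2 mod 13 = [4, 4, 9, 3, 3].
  S_2 = Σ v_i α_i^2 r_i = 2·4·2 + 3·4·9 + 10·9·0 + 8·3·6 + 3·3·5 = 313 ≡ 1.
  S = (3, 4, 1) ≠ 0, so r is not a codeword (an error is present).
Step 3: locate the error. For a single error e at position i, S_ℓ = v_i·e·α_i^ℓ, so α_err = S_1/S_0.
  S_0^{−1} = 3^{−1} = 9 (mod 13), so α_err = 4·9 = 36 ≡ 10 = α_3. Error position i = 3.
  Consistency check: S_2/S_1 = 1·10 = 10 ≡ 10 = α_err ✓ (single-error assumption holds).
Step 4: error magnitude e = S_0/v_3 = S_0·∏_{j≠3}(α_3 − α_j) = 3·4 = 12 ≡ 12 (mod 13).
Step 5: correct position 3: c_3 = r_3 − e = 0 − 12 ≡ 1 (mod 13). Hence c = [2, 9, 1, 6, 5].
  Check: interpolating c through the α_i gives m(x) = 12 + 8·x (degree < 2) with m(α_i) = c_i for every i, so c is indeed a codeword.


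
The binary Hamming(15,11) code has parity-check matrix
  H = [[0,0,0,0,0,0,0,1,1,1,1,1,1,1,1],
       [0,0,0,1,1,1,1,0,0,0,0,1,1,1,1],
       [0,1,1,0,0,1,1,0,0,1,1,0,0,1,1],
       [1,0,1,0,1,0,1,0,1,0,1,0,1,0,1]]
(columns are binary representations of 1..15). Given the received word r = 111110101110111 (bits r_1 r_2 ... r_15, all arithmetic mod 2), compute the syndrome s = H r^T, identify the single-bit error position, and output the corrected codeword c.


s = (0, 0, 1, 0)^T, error position = 2, corrected codeword c = 101110101110111

Compute s = H r^T mod 2 one row at a time:
  s_1 = 0 + 1 + 1 + 1 + 0 + 1 + 1 + 1 = 6 ≡ 0 (mod 2).
  s_2 = 1 + 1 + 0 + 1 + 0 + 1 + 1 + 1 = 6 ≡ 0 (mod 2).
  s_3 = 1 + 1 + 0 + 1 + 1 + 1 + 1 + 1 = 7 ≡ 1 (mod 2).
  s_4 = 1 + 1 + 1 + 1 + 1 + 1 + 1 + 1 = 8 ≡ 0 (mod 2).
s = (0, 0, 1, 0)^T — this equals column 2 of H (binary 0010), so error is at position 2.
Correct: flip bit 2 of r = 111110101110111 to get c = 101110101110111.


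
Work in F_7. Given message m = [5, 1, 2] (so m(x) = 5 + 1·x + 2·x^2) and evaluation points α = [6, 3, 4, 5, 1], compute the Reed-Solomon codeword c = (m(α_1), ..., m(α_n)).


c = [6, 5, 6, 4, 1]

Message polynomial: m(x) = 5 + 1·x + 2·x^2 (mod 7).
For each evaluation point α_i, compute m(α_i) mod 7:
  α_1 = 6: Horner steps 2 → 6 → 6, so m(6) = 6.
  α_2 = 3: Horner steps 2 → 0 → 5, so m(3) = 5.
  α_3 = 4: Horner steps 2 → 2 → 6, so m(4) = 6.
  α_4 = 5: Horner steps 2 → 4 → 4, so m(5) = 4.
  α_5 = 1: Horner steps 2 → 3 → 1, so m(1) = 1.
Codeword c = [6, 5, 6, 4, 1] ∈ F_7^5.


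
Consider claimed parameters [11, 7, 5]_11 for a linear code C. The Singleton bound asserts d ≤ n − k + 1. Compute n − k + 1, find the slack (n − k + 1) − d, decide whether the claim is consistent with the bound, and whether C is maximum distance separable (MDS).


Singleton RHS = n − k + 1 = 5, slack = 0, bound satisfied, MDS.

Singleton bound: d ≤ n − k + 1.
Here n = 11, k = 7, so n − k + 1 = 5.
Given d = 5, check d ≤ 5: YES.
Slack = (n − k + 1) − d = 0.
The code is MDS (slack = 0).
Description: the claimed parameters are [11, 7, 5]_11; such a code would be MDS (meets Singleton bound).


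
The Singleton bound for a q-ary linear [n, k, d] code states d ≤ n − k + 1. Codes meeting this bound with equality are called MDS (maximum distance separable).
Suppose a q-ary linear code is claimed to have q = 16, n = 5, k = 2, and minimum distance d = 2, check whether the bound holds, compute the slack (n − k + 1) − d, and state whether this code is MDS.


Singleton RHS = n − k + 1 = 4, slack = 2, bound satisfied, not MDS.

Singleton bound: d ≤ n − k + 1.
Here n = 5, k = 2, so n − k + 1 = 4.
Given d = 2, check d ≤ 4: YES.
Slack = (n − k + 1) − d = 2.
The code is NOT MDS (slack = 2 > 0).
Description: the claimed parameters are [5, 2, 2]_16; such a code would be non-MDS.


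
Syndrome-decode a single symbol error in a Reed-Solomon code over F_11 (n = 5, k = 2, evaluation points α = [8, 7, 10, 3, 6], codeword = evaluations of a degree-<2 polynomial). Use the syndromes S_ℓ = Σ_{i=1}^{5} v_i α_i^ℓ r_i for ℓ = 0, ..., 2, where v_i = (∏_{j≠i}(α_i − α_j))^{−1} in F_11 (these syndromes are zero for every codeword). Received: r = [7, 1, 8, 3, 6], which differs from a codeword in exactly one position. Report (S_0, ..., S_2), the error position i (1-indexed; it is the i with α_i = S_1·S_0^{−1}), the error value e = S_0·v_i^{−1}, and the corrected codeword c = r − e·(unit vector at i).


S = (2, 6, 7), error at position 4, error magnitude e = 4, c = [7, 1, 8, 10, 6].

Step 1: column multipliers v_i = (∏_{j≠i}(α_i − α_j))^{−1} mod 11.
  i = 1 (α = 8): (8−7)(8−10)(8−3)(8−6) = 1·(−2)·5·2 = −20 ≡ 2, so v_1 = 2^{−1} = 6 (mod 11).
  i = 2 (α = 7): (7−8)(7−10)(7−3)(7−6) = (−1)·(−3)·4·1 = 12 ≡ 1, so v_2 = 1^{−1} = 1 (mod 11).
  i = 3 (α = 10): (10−8)(10−7)(10−3)(10−6) = 2·3·7·4 = 168 ≡ 3, so v_3 = 3^{−1} = 4 (mod 11).
  i = 4 (α = 3): (3−8)(3−7)(3−10)(3−6) = (−5)·(−4)·(−7)·(−3) = 420 ≡ 2, so v_4 = 2^{−1} = 6 (mod 11).
  i = 5 (α = 6): (6−8)(6−7)(6−10)(6−3) = (−2)·(−1)·(−4)·3 = −24 ≡ 9, so v_5 = 9^{−1} = 5 (mod 11).
  v = [6, 1, 4, 6, 5].
Step 2: syndromes of r = [7, 1, 8, 3, 6] (all sums mod 11).
  S_0 = Σ v_i r_i = 6·7 + 1·1 + 4·8 + 6·3 + 5·6 = 123 ≡ 2.
  S_1 = Σ v_i α_i r_i = 6·8·7 + 1·7·1 + 4·10·8 + 6·3·3 + 5·6·6 = 897 ≡ 6.
  α_i^2 mod 11 = [9, 5, 1, 9, 3].
  S_2 = Σ v_i α_i^2 r_i = 6·9·7 + 1·5·1 + 4·1·8 + 6·9·3 + 5·3·6 = 667 ≡ 7.
  S = (2, 6, 7) ≠ 0, so r is not a codeword (an error is present).
Step 3: locate the error. For a single error e at position i, S_ℓ = v_i·e·α_i^ℓ, so α_err = S_1/S_0.
  S_0^{−1} = 2^{−1} = 6 (mod 11), so α_err = 6·6 = 36 ≡ 3 = α_4. Error position i = 4.
  Consistency check: S_2/S_1 = 7·2 = 14 ≡ 3 = α_err ✓ (single-error assumption holds).
Step 4: error magnitude e = S_0/v_4 = S_0·∏_{j≠4}(α_4 − α_j) = 2·2 = 4 ≡ 4 (mod 11).
Step 5: correct position 4: c_4 = r_4 − e = 3 − 4 ≡ 10 (mod 11). Hence c = [7, 1, 8, 10, 6].
  Check: interpolating c through the α_i gives m(x) = 3 + 6·x (degree < 2) with m(α_i) = c_i for every i, so c is indeed a codeword.


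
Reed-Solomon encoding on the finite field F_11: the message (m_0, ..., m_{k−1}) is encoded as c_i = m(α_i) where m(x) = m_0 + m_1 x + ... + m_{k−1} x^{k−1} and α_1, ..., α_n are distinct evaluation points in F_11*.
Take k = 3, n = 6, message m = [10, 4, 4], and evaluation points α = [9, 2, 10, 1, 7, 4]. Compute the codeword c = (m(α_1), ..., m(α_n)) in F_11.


c = [7, 1, 10, 7, 3, 2]

Message polynomial: m(x) = 10 + 4·x + 4·x^2 (mod 11).
For each evaluation point α_i, compute m(α_i) mod 11:
  α_1 = 9: Horner steps 4 → 7 → 7, so m(9) = 7.
  α_2 = 2: Horner steps 4 → 1 → 1, so m(2) = 1.
  α_3 = 10: Horner steps 4 → 0 → 10, so m(10) = 10.
  α_4 = 1: Horner steps 4 → 8 → 7, so m(1) = 7.
  α_5 = 7: Horner steps 4 → 10 → 3, so m(7) = 3.
  α_6 = 4: Horner steps 4 → 9 → 2, so m(4) = 2.
Codeword c = [7, 1, 10, 7, 3, 2] ∈ F_11^6.


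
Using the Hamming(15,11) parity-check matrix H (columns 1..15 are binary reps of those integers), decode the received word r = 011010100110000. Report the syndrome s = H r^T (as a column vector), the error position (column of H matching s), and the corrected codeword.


s = (0, 0, 1, 0)^T, error position = 2, corrected codeword c = 001010100110000

Compute s = H r^T mod 2 one row at a time:
  s_1 = 0 + 0 + 1 + 1 + 0 + 0 + 0 + 0 = 2 ≡ 0 (mod 2).
  s_2 = 0 + 1 + 0 + 1 + 0 + 0 + 0 + 0 = 2 ≡ 0 (mod 2).
  s_3 = 1 + 1 + 0 + 1 + 1 + 1 + 0 + 0 = 5 ≡ 1 (mod 2).
  s_4 = 0 + 1 + 1 + 1 + 0 + 1 + 0 + 0 = 4 ≡ 0 (mod 2).
s = (0, 0, 1, 0)^T — this equals column 2 of H (binary 0010), so error is at position 2.
Correct: flip bit 2 of r = 011010100110000 to get c = 001010100110000.


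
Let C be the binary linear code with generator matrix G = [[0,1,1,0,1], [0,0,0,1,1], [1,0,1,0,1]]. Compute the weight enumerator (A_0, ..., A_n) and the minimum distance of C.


Weight distribution: A_0 = 1, A_2 = 2, A_3 = 4, A_4 = 1. Minimum distance d = 2.

Enumerate all 2^3 = 8 messages m ∈ F_2^3.
For each, compute codeword c = mG in F_2^5, then tally its weight.
  m = 000 → c = 00000, weight = 0.
  m = 100 → c = 01101, weight = 3.
  m = 010 → c = 00011, weight = 2.
  m = 110 → c = 01110, weight = 3.
  m = 001 → c = 10101, weight = 3.
  m = 101 → c = 11000, weight = 2.
  m = 011 → c = 10110, weight = 3.
  m = 111 → c = 11011, weight = 4.
Tally weights:
  weight 0: 1 codewords.
  weight 2: 2 codewords.
  weight 3: 4 codewords.
  weight 4: 1 codewords.
Minimum distance d = smallest w > 0 with A_w > 0 = 2.
Sanity: Σ A_w = 8 = 2^3 = 8 ✓.


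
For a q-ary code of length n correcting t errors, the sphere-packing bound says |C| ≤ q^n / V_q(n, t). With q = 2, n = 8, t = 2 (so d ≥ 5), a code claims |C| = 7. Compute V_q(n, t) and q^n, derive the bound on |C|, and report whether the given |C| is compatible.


V_q(n, t) = 37, q^n = 256, Hamming bound = 6, |C| = 7 > bound (violated).

Step 1: Compute V_q(n, t) = Σ_{j=0}^2 C(n, j) (q−1)^j.
  j = 0: C(8,0)·(1)^0 = 1·1 = 1.
  j = 1: C(8,1)·(1)^1 = 8·1 = 8.
  j = 2: C(8,2)·(1)^2 = 28·1 = 28.
  V_q(n, t) = 1 + 8 + 28 = 37.
Step 2: q^n = 2^8 = 256.
Step 3: Hamming bound ⌊q^n / V_q(n,t)⌋ = ⌊256/37⌋ = 6.
Step 4: Compare |C| = 7 to 6: violated.
The claimed |C| lies above the Hamming bound, so no 2-ary code of length 8 with d ≥ 5 can have 7 codewords.


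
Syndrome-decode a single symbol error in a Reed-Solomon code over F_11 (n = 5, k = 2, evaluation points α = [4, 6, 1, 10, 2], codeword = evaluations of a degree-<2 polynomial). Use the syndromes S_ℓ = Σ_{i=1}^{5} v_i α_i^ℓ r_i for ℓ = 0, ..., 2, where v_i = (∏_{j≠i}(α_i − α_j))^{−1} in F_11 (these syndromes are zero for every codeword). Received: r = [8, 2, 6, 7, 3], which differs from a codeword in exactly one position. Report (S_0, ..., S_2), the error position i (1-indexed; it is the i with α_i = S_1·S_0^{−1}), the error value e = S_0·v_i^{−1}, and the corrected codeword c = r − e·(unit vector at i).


S = (6, 5, 6), error at position 4, error magnitude e = 6, c = [8, 2, 6, 1, 3].

Step 1: column multipliers v_i = (∏_{j≠i}(α_i − α_j))^{−1} mod 11.
  i = 1 (α = 4): (4−6)(4−1)(4−10)(4−2) = (−2)·3·(−6)·2 = 72 ≡ 6, so v_1 = 6^{−1} = 2 (mod 11).
  i = 2 (α = 6): (6−4)(6−1)(6−10)(6−2) = 2·5·(−4)·4 = −160 ≡ 5, so v_2 = 5^{−1} = 9 (mod 11).
  i = 3 (α = 1): (1−4)(1−6)(1−10)(1−2) = (−3)·(−5)·(−9)·(−1) = 135 ≡ 3, so v_3 = 3^{−1} = 4 (mod 11).
  i = 4 (α = 10): (10−4)(10−6)(10−1)(10−2) = 6·4·9·8 = 1728 ≡ 1, so v_4 = 1^{−1} = 1 (mod 11).
  i = 5 (α = 2): (2−4)(2−6)(2−1)(2−10) = (−2)·(−4)·1·(−8) = −64 ≡ 2, so v_5 = 2^{−1} = 6 (mod 11).
  v = [2, 9, 4, 1, 6].
Step 2: syndromes of r = [8, 2, 6, 7, 3] (all sums mod 11).
  S_0 = Σ v_i r_i = 2·8 + 9·2 + 4·6 + 1·7 + 6·3 = 83 ≡ 6.
  S_1 = Σ v_i α_i r_i = 2·4·8 + 9·6·2 + 4·1·6 + 1·10·7 + 6·2·3 = 302 ≡ 5.
  α_i^2 mod 11 = [5, 3, 1, 1, 4].
  S_2 = Σ v_i α_i^2 r_i = 2·5·8 + 9·3·2 + 4·1·6 + 1·1·7 + 6·4·3 = 237 ≡ 6.
  S = (6, 5, 6) ≠ 0, so r is not a codeword (an error is present).
Step 3: locate the error. For a single error e at position i, S_ℓ = v_i·e·α_i^ℓ, so α_err = S_1/S_0.
  S_0^{−1} = 6^{−1} = 2 (mod 11), so α_err = 5·2 = 10 ≡ 10 = α_4. Error position i = 4.
  Consistency check: S_2/S_1 = 6·9 = 54 ≡ 10 = α_err ✓ (single-error assumption holds).
Step 4: error magnitude e = S_0/v_4 = S_0·∏_{j≠4}(α_4 − α_j) = 6·1 = 6 ≡ 6 (mod 11).
Step 5: correct position 4: c_4 = r_4 − e = 7 − 6 ≡ 1 (mod 11). Hence c = [8, 2, 6, 1, 3].
  Check: interpolating c through the α_i gives m(x) = 9 + 8·x (degree < 2) with m(α_i) = c_i for every i, so c is indeed a codeword.


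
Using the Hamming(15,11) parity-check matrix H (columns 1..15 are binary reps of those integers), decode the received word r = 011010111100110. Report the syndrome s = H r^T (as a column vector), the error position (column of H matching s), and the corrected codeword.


s = (1, 0, 1, 1)^T, error position = 11, corrected codeword c = 011010111110110

Compute s = H r^T mod 2 one row at a time:
  s_1 = 1 + 1 + 1 + 0 + 0 + 1 + 1 + 0 = 5 ≡ 1 (mod 2).
  s_2 = 0 + 1 + 0 + 1 + 0 + 1 + 1 + 0 = 4 ≡ 0 (mod 2).
  s_3 = 1 + 1 + 0 + 1 + 1 + 0 + 1 + 0 = 5 ≡ 1 (mod 2).
  s_4 = 0 + 1 + 1 + 1 + 1 + 0 + 1 + 0 = 5 ≡ 1 (mod 2).
s = (1, 0, 1, 1)^T — this equals column 11 of H (binary 1011), so error is at position 11.
Correct: flip bit 11 of r = 011010111100110 to get c = 011010111110110.


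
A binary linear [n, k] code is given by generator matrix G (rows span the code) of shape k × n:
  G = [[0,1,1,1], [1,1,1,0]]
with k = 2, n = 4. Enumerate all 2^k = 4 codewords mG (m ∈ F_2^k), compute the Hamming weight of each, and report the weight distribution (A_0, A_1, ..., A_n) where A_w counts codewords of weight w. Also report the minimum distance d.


Weight distribution: A_0 = 1, A_2 = 1, A_3 = 2. Minimum distance d = 2.

Enumerate all 2^2 = 4 messages m ∈ F_2^2.
For each, compute codeword c = mG in F_2^4, then tally its weight.
  m = 00 → c = 0000, weight = 0.
  m = 10 → c = 0111, weight = 3.
  m = 01 → c = 1110, weight = 3.
  m = 11 → c = 1001, weight = 2.
Tally weights:
  weight 0: 1 codewords.
  weight 2: 1 codewords.
  weight 3: 2 codewords.
Minimum distance d = smallest w > 0 with A_w > 0 = 2.
Sanity: Σ A_w = 4 = 2^2 = 4 ✓.


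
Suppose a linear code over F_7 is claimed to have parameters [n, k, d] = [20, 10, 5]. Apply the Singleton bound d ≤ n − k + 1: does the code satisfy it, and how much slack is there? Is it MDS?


Singleton RHS = n − k + 1 = 11, slack = 6, bound satisfied, not MDS.

Singleton bound: d ≤ n − k + 1.
Here n = 20, k = 10, so n − k + 1 = 11.
Given d = 5, check d ≤ 11: YES.
Slack = (n − k + 1) − d = 6.
The code is NOT MDS (slack = 6 > 0).
Description: the claimed parameters are [20, 10, 5]_7; such a code would be non-MDS.


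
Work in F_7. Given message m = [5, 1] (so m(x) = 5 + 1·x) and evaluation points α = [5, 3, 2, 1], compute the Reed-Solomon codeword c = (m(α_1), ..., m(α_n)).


c = [3, 1, 0, 6]

Message polynomial: m(x) = 5 + 1·x (mod 7).
For each evaluation point α_i, compute m(α_i) mod 7:
  α_1 = 5: Horner steps 1 → 3, so m(5) = 3.
  α_2 = 3: Horner steps 1 → 1, so m(3) = 1.
  α_3 = 2: Horner steps 1 → 0, so m(2) = 0.
  α_4 = 1: Horner steps 1 → 6, so m(1) = 6.
Codeword c = [3, 1, 0, 6] ∈ F_7^4.


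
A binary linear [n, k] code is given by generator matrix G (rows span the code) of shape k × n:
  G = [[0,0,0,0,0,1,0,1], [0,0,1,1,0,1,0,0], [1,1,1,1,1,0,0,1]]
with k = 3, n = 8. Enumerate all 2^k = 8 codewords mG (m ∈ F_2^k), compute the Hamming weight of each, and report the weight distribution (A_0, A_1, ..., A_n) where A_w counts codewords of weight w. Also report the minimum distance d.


Weight distribution: A_0 = 1, A_2 = 1, A_3 = 3, A_5 = 1, A_6 = 2. Minimum distance d = 2.

Enumerate all 2^3 = 8 messages m ∈ F_2^3.
For each, compute codeword c = mG in F_2^8, then tally its weight.
  m = 000 → c = 00000000, weight = 0.
  m = 100 → c = 00000101, weight = 2.
  m = 010 → c = 00110100, weight = 3.
  m = 110 → c = 00110001, weight = 3.
  m = 001 → c = 11111001, weight = 6.
  m = 101 → c = 11111100, weight = 6.
  m = 011 → c = 11001101, weight = 5.
  m = 111 → c = 11001000, weight = 3.
Tally weights:
  weight 0: 1 codewords.
  weight 2: 1 codewords.
  weight 3: 3 codewords.
  weight 5: 1 codewords.
  weight 6: 2 codewords.
Minimum distance d = smallest w > 0 with A_w > 0 = 2.
Sanity: Σ A_w = 8 = 2^3 = 8 ✓.


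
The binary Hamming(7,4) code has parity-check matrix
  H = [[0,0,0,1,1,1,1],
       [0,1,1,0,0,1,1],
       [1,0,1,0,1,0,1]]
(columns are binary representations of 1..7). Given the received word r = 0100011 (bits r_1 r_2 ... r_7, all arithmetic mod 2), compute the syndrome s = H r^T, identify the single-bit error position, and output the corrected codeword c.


s = (0, 1, 1)^T, error position = 3, corrected codeword c = 0110011

Compute s = H r^T mod 2 one row at a time:
  s_1 = 0 + 0 + 1 + 1 = 2 ≡ 0 (mod 2).
  s_2 = 1 + 0 + 1 + 1 = 3 ≡ 1 (mod 2).
  s_3 = 0 + 0 + 0 + 1 = 1 ≡ 1 (mod 2).
s = (0, 1, 1)^T — this equals column 3 of H (binary 011), so error is at position 3.
Correct: flip bit 3 of r = 0100011 to get c = 0110011.


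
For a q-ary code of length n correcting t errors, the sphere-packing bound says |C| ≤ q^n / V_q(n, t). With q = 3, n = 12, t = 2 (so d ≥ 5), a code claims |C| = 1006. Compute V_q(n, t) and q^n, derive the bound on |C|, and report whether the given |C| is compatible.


V_q(n, t) = 289, q^n = 531441, Hamming bound = 1838, |C| = 1006 ≤ bound (satisfied).

Step 1: Compute V_q(n, t) = Σ_{j=0}^2 C(n, j) (q−1)^j.
  j = 0: C(12,0)·(2)^0 = 1·1 = 1.
  j = 1: C(12,1)·(2)^1 = 12·2 = 24.
  j = 2: C(12,2)·(2)^2 = 66·4 = 264.
  V_q(n, t) = 1 + 24 + 264 = 289.
Step 2: q^n = 3^12 = 531441.
Step 3: Hamming bound ⌊q^n / V_q(n,t)⌋ = ⌊531441/289⌋ = 1838.
Step 4: Compare |C| = 1006 to 1838: satisfied.
The claimed |C| lies below the Hamming bound.


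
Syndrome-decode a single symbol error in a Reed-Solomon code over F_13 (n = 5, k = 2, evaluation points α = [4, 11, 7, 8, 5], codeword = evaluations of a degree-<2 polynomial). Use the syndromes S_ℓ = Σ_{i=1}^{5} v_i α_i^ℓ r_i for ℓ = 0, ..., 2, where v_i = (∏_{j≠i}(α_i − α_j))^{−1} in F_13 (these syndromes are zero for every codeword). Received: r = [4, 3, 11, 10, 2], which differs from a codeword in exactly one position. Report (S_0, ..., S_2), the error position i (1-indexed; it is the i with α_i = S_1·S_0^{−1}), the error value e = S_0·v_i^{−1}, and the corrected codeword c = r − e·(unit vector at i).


S = (9, 7, 4), error at position 4, error magnitude e = 1, c = [4, 3, 11, 9, 2].

Step 1: column multipliers v_i = (∏_{j≠i}(α_i − α_j))^{−1} mod 13.
  i = 1 (α = 4): (4−11)(4−7)(4−8)(4−5) = (−7)·(−3)·(−4)·(−1) = 84 ≡ 6, so v_1 = 6^{−1} = 11 (mod 13).
  i = 2 (α = 11): (11−4)(11−7)(11−8)(11−5) = 7·4·3·6 = 504 ≡ 10, so v_2 = 10^{−1} = 4 (mod 13).
  i = 3 (α = 7): (7−4)(7−11)(7−8)(7−5) = 3·(−4)·(−1)·2 = 24 ≡ 11, so v_3 = 11^{−1} = 6 (mod 13).
  i = 4 (α = 8): (8−4)(8−11)(8−7)(8−5) = 4·(−3)·1·3 = −36 ≡ 3, so v_4 = 3^{−1} = 9 (mod 13).
  i = 5 (α = 5): (5−4)(5−11)(5−7)(5−8) = 1·(−6)·(−2)·(−3) = −36 ≡ 3, so v_5 = 3^{−1} = 9 (mod 13).
  v = [11, 4, 6, 9, 9].
Step 2: syndromes of r = [4, 3, 11, 10, 2] (all sums mod 13).
  S_0 = Σ v_i r_i = 11·4 + 4·3 + 6·11 + 9·10 + 9·2 = 230 ≡ 9.
  S_1 = Σ v_i α_i r_i = 11·4·4 + 4·11·3 + 6·7·11 + 9·8·10 + 9·5·2 = 1580 ≡ 7.
  α_i^2 mod 13 = [3, 4, 10, 12, 12].
  S_2 = Σ v_i α_i^2 r_i = 11·3·4 + 4·4·3 + 6·10·11 + 9·12·10 + 9·12·2 = 2136 ≡ 4.
  S = (9, 7, 4) ≠ 0, so r is not a codeword (an error is present).
Step 3: locate the error. For a single error e at position i, S_ℓ = v_i·e·α_i^ℓ, so α_err = S_1/S_0.
  S_0^{−1} = 9^{−1} = 3 (mod 13), so α_err = 7·3 = 21 ≡ 8 = α_4. Error position i = 4.
  Consistency check: S_2/S_1 = 4·2 = 8 ≡ 8 = α_err ✓ (single-error assumption holds).
Step 4: error magnitude e = S_0/v_4 = S_0·∏_{j≠4}(α_4 − α_j) = 9·3 = 27 ≡ 1 (mod 13).
Step 5: correct position 4: c_4 = r_4 − e = 10 − 1 ≡ 9 (mod 13). Hence c = [4, 3, 11, 9, 2].
  Check: interpolating c through the α_i gives m(x) = 12 + 11·x (degree < 2) with m(α_i) = c_i for every i, so c is indeed a codeword.


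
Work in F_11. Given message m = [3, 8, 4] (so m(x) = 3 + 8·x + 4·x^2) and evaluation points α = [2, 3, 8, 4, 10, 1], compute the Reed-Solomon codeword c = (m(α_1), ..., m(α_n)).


c = [2, 8, 4, 0, 10, 4]

Message polynomial: m(x) = 3 + 8·x + 4·x^2 (mod 11).
For each evaluation point α_i, compute m(α_i) mod 11:
  α_1 = 2: Horner steps 4 → 5 → 2, so m(2) = 2.
  α_2 = 3: Horner steps 4 → 9 → 8, so m(3) = 8.
  α_3 = 8: Horner steps 4 → 7 → 4, so m(8) = 4.
  α_4 = 4: Horner steps 4 → 2 → 0, so m(4) = 0.
  α_5 = 10: Horner steps 4 → 4 → 10, so m(10) = 10.
  α_6 = 1: Horner steps 4 → 1 → 4, so m(1) = 4.
Codeword c = [2, 8, 4, 0, 10, 4] ∈ F_11^6.


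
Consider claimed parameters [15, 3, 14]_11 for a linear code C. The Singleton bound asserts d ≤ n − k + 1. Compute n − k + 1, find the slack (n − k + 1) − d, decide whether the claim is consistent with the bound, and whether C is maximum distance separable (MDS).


Singleton RHS = n − k + 1 = 13, slack = -1, bound violated (no such code; not MDS).

Singleton bound: d ≤ n − k + 1.
Here n = 15, k = 3, so n − k + 1 = 13.
Given d = 14, check d ≤ 13: NO.
Slack = (n − k + 1) − d = -1.
The slack is negative: d = 14 exceeds n − k + 1 = 13 by 1, so the Singleton bound is violated and no linear [15, 3, 14]_11 code can exist. In particular it is not MDS (MDS requires d = n − k + 1 exactly).
Description: the claimed parameters are [15, 3, 14]_11; such a code would be impossible (violates the Singleton bound).


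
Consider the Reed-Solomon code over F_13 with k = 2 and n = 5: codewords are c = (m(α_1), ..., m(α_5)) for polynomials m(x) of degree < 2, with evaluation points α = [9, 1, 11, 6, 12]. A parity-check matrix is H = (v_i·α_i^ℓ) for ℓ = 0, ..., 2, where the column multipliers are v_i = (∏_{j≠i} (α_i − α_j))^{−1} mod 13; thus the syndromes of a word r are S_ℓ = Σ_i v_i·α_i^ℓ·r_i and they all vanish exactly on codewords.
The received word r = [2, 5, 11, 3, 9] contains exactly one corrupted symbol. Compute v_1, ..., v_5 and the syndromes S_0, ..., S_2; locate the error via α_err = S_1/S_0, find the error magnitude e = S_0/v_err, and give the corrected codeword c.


S = (12, 7, 3), error at position 4, error magnitude e = 8, c = [2, 5, 11, 8, 9].

Step 1: column multipliers v_i = (∏_{j≠i}(α_i − α_j))^{−1} mod 13.
  i = 1 (α = 9): (9−1)(9−11)(9−6)(9−12) = 8·(−2)·3·(−3) = 144 ≡ 1, so v_1 = 1^{−1} = 1 (mod 13).
  i = 2 (α = 1): (1−9)(1−11)(1−6)(1−12) = (−8)·(−10)·(−5)·(−11) = 4400 ≡ 6, so v_2 = 6^{−1} = 11 (mod 13).
  i = 3 (α = 11): (11−9)(11−1)(11−6)(11−12) = 2·10·5·(−1) = −100 ≡ 4, so v_3 = 4^{−1} = 10 (mod 13).
  i = 4 (α = 6): (6−9)(6−1)(6−11)(6−12) = (−3)·5·(−5)·(−6) = −450 ≡ 5, so v_4 = 5^{−1} = 8 (mod 13).
  i = 5 (α = 12): (12−9)(12−1)(12−11)(12−6) = 3·11·1·6 = 198 ≡ 3, so v_5 = 3^{−1} = 9 (mod 13).
  v = [1, 11, 10, 8, 9].
Step 2: syndromes of r = [2, 5, 11, 3, 9] (all sums mod 13).
  S_0 = Σ v_i r_i = 1·2 + 11·5 + 10·11 + 8·3 + 9·9 = 272 ≡ 12.
  S_1 = Σ v_i α_i r_i = 1·9·2 + 11·1·5 + 10·11·11 + 8·6·3 + 9·12·9 = 2399 ≡ 7.
  α_i^2 mod 13 = [3, 1, 4, 10, 1].
  S_2 = Σ v_i α_i^2 r_i = 1·3·2 + 11·1·5 + 10·4·11 + 8·10·3 + 9·1·9 = 822 ≡ 3.
  S = (12, 7, 3) ≠ 0, so r is not a codeword (an error is present).
Step 3: locate the error. For a single error e at position i, S_ℓ = v_i·e·α_i^ℓ, so α_err = S_1/S_0.
  S_0^{−1} = 12^{−1} = 12 (mod 13), so α_err = 7·12 = 84 ≡ 6 = α_4. Error position i = 4.
  Consistency check: S_2/S_1 = 3·2 = 6 ≡ 6 = α_err ✓ (single-error assumption holds).
Step 4: error magnitude e = S_0/v_4 = S_0·∏_{j≠4}(α_4 − α_j) = 12·5 = 60 ≡ 8 (mod 13).
Step 5: correct position 4: c_4 = r_4 − e = 3 − 8 ≡ 8 (mod 13). Hence c = [2, 5, 11, 8, 9].
  Check: interpolating c through the α_i gives m(x) = 7 + 11·x (degree < 2) with m(α_i) = c_i for every i, so c is indeed a codeword.


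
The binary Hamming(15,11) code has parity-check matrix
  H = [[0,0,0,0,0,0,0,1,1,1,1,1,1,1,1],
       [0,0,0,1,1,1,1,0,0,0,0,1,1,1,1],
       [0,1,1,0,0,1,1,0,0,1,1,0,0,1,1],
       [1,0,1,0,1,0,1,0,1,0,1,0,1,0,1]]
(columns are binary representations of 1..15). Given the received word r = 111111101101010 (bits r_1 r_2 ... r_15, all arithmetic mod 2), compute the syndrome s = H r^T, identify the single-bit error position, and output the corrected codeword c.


s = (0, 0, 0, 1)^T, error position = 1, corrected codeword c = 011111101101010

Compute s = H r^T mod 2 one row at a time:
  s_1 = 0 + 1 + 1 + 0 + 1 + 0 + 1 + 0 = 4 ≡ 0 (mod 2).
  s_2 = 1 + 1 + 1 + 1 + 1 + 0 + 1 + 0 = 6 ≡ 0 (mod 2).
  s_3 = 1 + 1 + 1 + 1 + 1 + 0 + 1 + 0 = 6 ≡ 0 (mod 2).
  s_4 = 1 + 1 + 1 + 1 + 1 + 0 + 0 + 0 = 5 ≡ 1 (mod 2).
s = (0, 0, 0, 1)^T — this equals column 1 of H (binary 0001), so error is at position 1.
Correct: flip bit 1 of r = 111111101101010 to get c = 011111101101010.


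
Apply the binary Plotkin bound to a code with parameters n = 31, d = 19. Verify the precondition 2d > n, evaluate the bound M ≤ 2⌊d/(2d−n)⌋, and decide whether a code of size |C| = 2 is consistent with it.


Plotkin bound M ≤ 4; given |C| = 2 ≤ bound (satisfied).

Check applicability: 2d = 38, n = 31.
2d − n = 7 > 0, so Plotkin applies.
Compute d/(2d−n) = 19/7 ≈ 2.7143.
⌊d/(2d−n)⌋ = 2.
Plotkin bound: M ≤ 2·2 = 4.
Given |C| = 2, check: satisfied.
This |C| is below the Plotkin bound.


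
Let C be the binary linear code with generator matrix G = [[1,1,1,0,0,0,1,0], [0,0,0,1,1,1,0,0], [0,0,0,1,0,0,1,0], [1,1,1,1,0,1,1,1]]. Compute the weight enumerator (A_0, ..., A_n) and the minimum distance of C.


Weight distribution: A_0 = 1, A_2 = 2, A_3 = 4, A_4 = 3, A_5 = 2, A_6 = 2, A_7 = 2. Minimum distance d = 2.

Enumerate all 2^4 = 16 messages m ∈ F_2^4.
For each, compute codeword c = mG in F_2^8, then tally its weight.
  m = 0000 → c = 00000000, weight = 0.
  m = 1000 → c = 11100010, weight = 4.
  m = 0100 → c = 00011100, weight = 3.
  m = 1100 → c = 11111110, weight = 7.
  m = 0010 → c = 00010010, weight = 2.
  m = 1010 → c = 11110000, weight = 4.
  m = 0110 → c = 00001110, weight = 3.
  m = 1110 → c = 11101100, weight = 5.
  m = 0001 → c = 11110111, weight = 7.
  m = 1001 → c = 00010101, weight = 3.
  m = 0101 → c = 11101011, weight = 6.
  m = 1101 → c = 00001001, weight = 2.
  m = 0011 → c = 11100101, weight = 5.
  m = 1011 → c = 00000111, weight = 3.
  m = 0111 → c = 11111001, weight = 6.
  m = 1111 → c = 00011011, weight = 4.
Tally weights:
  weight 0: 1 codewords.
  weight 2: 2 codewords.
  weight 3: 4 codewords.
  weight 4: 3 codewords.
  weight 5: 2 codewords.
  weight 6: 2 codewords.
  weight 7: 2 codewords.
Minimum distance d = smallest w > 0 with A_w > 0 = 2.
Sanity: Σ A_w = 16 = 2^4 = 16 ✓.
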